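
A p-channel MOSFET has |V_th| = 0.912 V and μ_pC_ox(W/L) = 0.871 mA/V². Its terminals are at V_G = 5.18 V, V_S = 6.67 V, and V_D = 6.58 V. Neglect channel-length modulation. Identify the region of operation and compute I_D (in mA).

V_SG = V_S − V_G = 6.67 − 5.18 = 1.49 V; V_SD = V_S − V_D = 6.67 − 6.58 = 0.09 V.
V_ov = V_SG − |V_th| = 1.49 − 0.912 = 0.578 V.
Since V_SD = 0.09 V < V_ov = 0.578 V, the device is in the triode region.
I_D = k_p [V_ov · V_SD − ½ V_SD²] = 0.871 × [0.578 × 0.09 − 0.5 × 0.09²] = 0.0418 mA.

Triode; I_D = 0.0418 mA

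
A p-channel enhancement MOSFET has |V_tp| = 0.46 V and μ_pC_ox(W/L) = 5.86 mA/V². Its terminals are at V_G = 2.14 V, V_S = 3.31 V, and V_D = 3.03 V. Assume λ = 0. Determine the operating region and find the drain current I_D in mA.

V_SG = V_S − V_G = 3.31 − 2.14 = 1.17 V; V_SD = V_S − V_D = 3.31 − 3.03 = 0.28 V.
V_ov = V_SG − |V_tp| = 1.17 − 0.46 = 0.71 V.
Since V_SD = 0.28 V < V_ov = 0.71 V, the device is in the triode region.
I_D = k_p [V_ov · V_SD − ½ V_SD²] = 5.86 × [0.71 × 0.28 − 0.5 × 0.28²] = 0.935 mA.

Triode; I_D = 0.935 mA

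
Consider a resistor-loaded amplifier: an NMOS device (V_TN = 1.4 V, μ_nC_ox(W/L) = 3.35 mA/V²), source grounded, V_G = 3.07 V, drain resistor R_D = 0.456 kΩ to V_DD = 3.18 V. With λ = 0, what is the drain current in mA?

V_GS = V_G = 3.07 V, so V_ov = 3.07 − 1.4 = 1.67 V.
Assume saturation: I_D = ½ k_n V_ov² = 0.5 × 3.35 × 1.67² = 4.67 mA, giving V_DS = V_DD − I_D R_D = 3.18 − 4.67 × 0.456 = 1.05 V.
But 1.05 V < V_ov = 1.67 V, so the device is actually in triode.
In triode I_D = k_n[V_ov V_DS − ½ V_DS²] and I_D = (V_DD − V_DS)/R_D. Equating: 0.764 V_DS² − 3.551 V_DS + 3.18 = 0, giving V_DS = 1.21 V (the root below V_ov).
I_D = (3.18 − 1.21) / 0.456 = 4.32 mA.

I_D = 4.32 mA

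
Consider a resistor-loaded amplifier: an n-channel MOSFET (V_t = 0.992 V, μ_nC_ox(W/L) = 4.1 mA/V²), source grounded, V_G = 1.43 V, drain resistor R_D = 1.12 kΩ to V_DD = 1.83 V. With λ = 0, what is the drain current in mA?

I_D = 0.393 mA

V_GS = V_G = 1.43 V, so V_ov = 1.43 − 0.992 = 0.438 V.
Assume saturation: I_D = ½ k_n V_ov² = 0.5 × 4.1 × 0.438² = 0.393 mA, giving V_DS = V_DD − I_D R_D = 1.83 − 0.393 × 1.12 = 1.39 V.
V_DS = 1.39 V ≥ V_ov = 0.438 V, confirming saturation.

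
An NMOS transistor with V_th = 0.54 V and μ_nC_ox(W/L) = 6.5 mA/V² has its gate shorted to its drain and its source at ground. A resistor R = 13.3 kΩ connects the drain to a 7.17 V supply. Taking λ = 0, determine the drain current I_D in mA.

With gate tied to drain, V_GS = V_DS ≥ V_GS − V_th, so the device is in saturation.
KCL at the drain: ½ k_n (V_GS − V_th)² = (V_DD − V_GS)/R.
Let x = V_GS − 0.54. Then 43.2 x² + x − 6.63 = 0, giving x = 0.38 V (positive root), so V_GS = 0.92 V.
I_D = (V_DD − V_GS)/R = (7.17 − 0.92) / 13.3 = 0.47 mA.

I_D = 0.470 mA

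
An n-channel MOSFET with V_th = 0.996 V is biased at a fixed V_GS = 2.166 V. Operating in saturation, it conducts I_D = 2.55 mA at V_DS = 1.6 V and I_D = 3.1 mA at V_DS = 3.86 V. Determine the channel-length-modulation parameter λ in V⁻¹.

λ = 0.113 V⁻¹

With V_GS fixed, I_D ∝ (1 + λ V_DS) in saturation, so I_D2/I_D1 = (1 + λ V_DS2)/(1 + λ V_DS1).
3.1/2.55 = 1.216 = (1 + 3.86 λ)/(1 + 1.6 λ).
Solving: λ (I_D1 V_DS2 − I_D2 V_DS1) = I_D2 − I_D1, so λ = (3.1 − 2.55) / (2.55 × 3.86 − 3.1 × 1.6) = 0.55 / 4.88 = 0.113 V⁻¹.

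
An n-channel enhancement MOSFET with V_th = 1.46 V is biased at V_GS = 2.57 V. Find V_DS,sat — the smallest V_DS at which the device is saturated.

V_DS,sat = 1.11 V

The boundary between triode and saturation is V_DS = V_GS − V_th = V_ov.
V_ov = 2.57 − 1.46 = 1.11 V.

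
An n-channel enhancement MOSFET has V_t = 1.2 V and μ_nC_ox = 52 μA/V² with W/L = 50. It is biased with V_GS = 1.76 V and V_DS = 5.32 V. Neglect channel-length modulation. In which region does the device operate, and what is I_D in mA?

Saturation; I_D = 0.408 mA

k_n = μ_nC_ox · (W/L) = 2.6 mA/V².
V_ov = V_GS − V_t = 1.76 − 1.2 = 0.56 V.
Since V_DS = 5.32 V ≥ V_ov = 0.56 V, the device is in saturation.
I_D = ½ k_n V_ov² = 0.5 × 2.6 × 0.56² = 0.408 mA.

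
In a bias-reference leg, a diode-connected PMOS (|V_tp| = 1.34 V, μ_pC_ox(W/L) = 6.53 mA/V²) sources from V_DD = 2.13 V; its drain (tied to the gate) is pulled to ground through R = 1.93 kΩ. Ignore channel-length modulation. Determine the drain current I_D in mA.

I_D = 0.262 mA

With gate tied to drain, V_SG = V_SD ≥ V_SG − |V_tp|, so the device is in saturation.
KCL at the drain: ½ k_p (V_SG − |V_tp|)² = (V_DD − V_SG)/R.
Let x = V_SG − 1.34. Then 6.3 x² + x − 0.79 = 0, giving x = 0.284 V (positive root), so V_SG = 1.62 V.
I_D = (V_DD − V_SG)/R = (2.13 − 1.62) / 1.93 = 0.262 mA.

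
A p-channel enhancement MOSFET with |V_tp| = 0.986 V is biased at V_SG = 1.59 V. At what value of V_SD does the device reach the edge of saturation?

The boundary between triode and saturation is V_SD = V_SG − |V_tp| = V_ov.
V_ov = 1.59 − 0.986 = 0.604 V.

V_SD,sat = 0.604 V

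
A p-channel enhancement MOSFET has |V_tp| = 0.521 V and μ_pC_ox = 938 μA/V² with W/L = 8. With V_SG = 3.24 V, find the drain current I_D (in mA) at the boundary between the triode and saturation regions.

I_D = 27.7 mA

At the boundary V_SD = V_ov = V_SG − |V_tp| = 3.24 − 0.521 = 2.72 V.
k_p = μ_pC_ox · (W/L) = 7.504 mA/V².
I_D = ½ k_p V_ov² = 0.5 × 7.504 × 2.72² = 27.7 mA.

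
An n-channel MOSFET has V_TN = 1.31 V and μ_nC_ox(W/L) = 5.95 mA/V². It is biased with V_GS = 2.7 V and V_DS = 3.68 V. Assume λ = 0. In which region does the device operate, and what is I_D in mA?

V_ov = V_GS − V_TN = 2.7 − 1.31 = 1.39 V.
Since V_DS = 3.68 V ≥ V_ov = 1.39 V, the device is in saturation.
I_D = ½ k_n V_ov² = 0.5 × 5.95 × 1.39² = 5.75 mA.

Saturation; I_D = 5.75 mA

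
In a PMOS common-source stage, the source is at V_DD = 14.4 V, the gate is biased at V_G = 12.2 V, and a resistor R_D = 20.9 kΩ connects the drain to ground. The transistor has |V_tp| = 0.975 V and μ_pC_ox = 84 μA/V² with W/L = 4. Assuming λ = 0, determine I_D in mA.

I_D = 0.252 mA

V_SG = V_DD − V_G = 14.4 − 12.2 = 2.2 V, so V_ov = 2.2 − 0.975 = 1.23 V.
k_p = μ_pC_ox · (W/L) = 0.336 mA/V².
Assume saturation: I_D = ½ k_p V_ov² = 0.5 × 0.336 × 1.23² = 0.252 mA, giving V_SD = V_DD − I_D R_D = 14.4 − 0.252 × 20.9 = 9.13 V.
V_SD = 9.13 V ≥ V_ov = 1.23 V, confirming saturation.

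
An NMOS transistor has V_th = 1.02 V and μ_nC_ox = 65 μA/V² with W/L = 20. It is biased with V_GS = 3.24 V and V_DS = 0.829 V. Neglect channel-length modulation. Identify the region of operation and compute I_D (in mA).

Triode; I_D = 1.95 mA

k_n = μ_nC_ox · (W/L) = 1.3 mA/V².
V_ov = V_GS − V_th = 3.24 − 1.02 = 2.22 V.
Since V_DS = 0.829 V < V_ov = 2.22 V, the device is in the triode region.
I_D = k_n [V_ov · V_DS − ½ V_DS²] = 1.3 × [2.22 × 0.829 − 0.5 × 0.829²] = 1.95 mA.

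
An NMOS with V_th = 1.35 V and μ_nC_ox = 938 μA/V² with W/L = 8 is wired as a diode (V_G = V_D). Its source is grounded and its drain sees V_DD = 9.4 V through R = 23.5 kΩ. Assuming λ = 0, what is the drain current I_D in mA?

I_D = 0.330 mA

With gate tied to drain, V_GS = V_DS ≥ V_GS − V_th, so the device is in saturation.
k_n = μ_nC_ox · (W/L) = 7.504 mA/V².
KCL at the drain: ½ k_n (V_GS − V_th)² = (V_DD − V_GS)/R.
Let x = V_GS − 1.35. Then 88.2 x² + x − 8.05 = 0, giving x = 0.297 V (positive root), so V_GS = 1.65 V.
I_D = (V_DD − V_GS)/R = (9.4 − 1.65) / 23.5 = 0.33 mA.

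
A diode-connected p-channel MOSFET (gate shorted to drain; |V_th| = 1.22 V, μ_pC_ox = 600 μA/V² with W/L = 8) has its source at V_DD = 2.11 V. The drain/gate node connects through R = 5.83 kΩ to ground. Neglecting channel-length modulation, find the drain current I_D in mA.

With gate tied to drain, V_SG = V_SD ≥ V_SG − |V_th|, so the device is in saturation.
k_p = μ_pC_ox · (W/L) = 4.8 mA/V².
KCL at the drain: ½ k_p (V_SG − |V_th|)² = (V_DD − V_SG)/R.
Let x = V_SG − 1.22. Then 14 x² + x − 0.89 = 0, giving x = 0.219 V (positive root), so V_SG = 1.44 V.
I_D = (V_DD − V_SG)/R = (2.11 − 1.44) / 5.83 = 0.115 mA.

I_D = 0.115 mA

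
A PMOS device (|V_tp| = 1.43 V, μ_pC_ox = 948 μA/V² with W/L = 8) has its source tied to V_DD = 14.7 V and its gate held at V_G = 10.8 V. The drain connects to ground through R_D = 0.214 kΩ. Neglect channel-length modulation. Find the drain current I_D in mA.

V_SG = V_DD − V_G = 14.7 − 10.8 = 3.9 V, so V_ov = 3.9 − 1.43 = 2.47 V.
k_p = μ_pC_ox · (W/L) = 7.584 mA/V².
Assume saturation: I_D = ½ k_p V_ov² = 0.5 × 7.584 × 2.47² = 23.1 mA, giving V_SD = V_DD − I_D R_D = 14.7 − 23.1 × 0.214 = 9.75 V.
V_SD = 9.75 V ≥ V_ov = 2.47 V, confirming saturation.

I_D = 23.1 mA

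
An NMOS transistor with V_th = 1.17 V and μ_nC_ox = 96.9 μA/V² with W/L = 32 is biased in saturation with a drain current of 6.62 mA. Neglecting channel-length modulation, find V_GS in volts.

V_GS = 3.24 V

k_n = μ_nC_ox · (W/L) = 3.101 mA/V².
In saturation I_D = ½ k_n (V_GS − V_th)², so V_GS − V_th = √(2 I_D / k_n) = √(2 × 6.62 / 3.101) = 2.07 V.
V_GS = 1.17 + 2.07 = 3.24 V.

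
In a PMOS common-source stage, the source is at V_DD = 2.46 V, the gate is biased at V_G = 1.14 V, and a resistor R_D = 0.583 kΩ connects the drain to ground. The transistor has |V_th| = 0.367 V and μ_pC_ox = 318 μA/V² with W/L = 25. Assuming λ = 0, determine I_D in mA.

I_D = 3.16 mA

V_SG = V_DD − V_G = 2.46 − 1.14 = 1.32 V, so V_ov = 1.32 − 0.367 = 0.953 V.
k_p = μ_pC_ox · (W/L) = 7.95 mA/V².
Assume saturation: I_D = ½ k_p V_ov² = 0.5 × 7.95 × 0.953² = 3.61 mA, giving V_SD = V_DD − I_D R_D = 2.46 − 3.61 × 0.583 = 0.355 V.
But 0.355 V < V_ov = 0.953 V, so the device is actually in triode.
In triode I_D = k_p[V_ov V_SD − ½ V_SD²] and I_D = (V_DD − V_SD)/R_D. Equating: 2.32 V_SD² − 5.417 V_SD + 2.46 = 0, giving V_SD = 0.617 V (the root below V_ov).
I_D = (2.46 − 0.617) / 0.583 = 3.16 mA.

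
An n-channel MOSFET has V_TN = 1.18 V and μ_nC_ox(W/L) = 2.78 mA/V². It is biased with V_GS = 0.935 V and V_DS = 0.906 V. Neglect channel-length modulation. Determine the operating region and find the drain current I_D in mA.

Cutoff; I_D = 0 mA

V_GS = 0.935 V < V_TN = 1.18 V, so the transistor is in cutoff.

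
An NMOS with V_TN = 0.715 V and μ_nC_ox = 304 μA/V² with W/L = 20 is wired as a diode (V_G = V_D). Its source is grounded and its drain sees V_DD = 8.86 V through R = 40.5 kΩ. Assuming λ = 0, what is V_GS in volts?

V_GS = 0.968 V

With gate tied to drain, V_GS = V_DS ≥ V_GS − V_TN, so the device is in saturation.
k_n = μ_nC_ox · (W/L) = 6.08 mA/V².
KCL at the drain: ½ k_n (V_GS − V_TN)² = (V_DD − V_GS)/R.
Let x = V_GS − 0.715. Then 123 x² + x − 8.145 = 0, giving x = 0.253 V (positive root), so V_GS = 0.968 V.
I_D = (V_DD − V_GS)/R = (8.86 − 0.968) / 40.5 = 0.195 mA.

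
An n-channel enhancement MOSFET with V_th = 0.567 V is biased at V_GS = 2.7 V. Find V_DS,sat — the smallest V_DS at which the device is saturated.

The boundary between triode and saturation is V_DS = V_GS − V_th = V_ov.
V_ov = 2.7 − 0.567 = 2.13 V.

V_DS,sat = 2.13 V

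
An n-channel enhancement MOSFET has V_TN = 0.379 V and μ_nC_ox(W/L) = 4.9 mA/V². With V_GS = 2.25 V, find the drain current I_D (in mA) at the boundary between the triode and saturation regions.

At the boundary V_DS = V_ov = V_GS − V_TN = 2.25 − 0.379 = 1.87 V.
I_D = ½ k_n V_ov² = 0.5 × 4.9 × 1.87² = 8.58 mA.

I_D = 8.58 mA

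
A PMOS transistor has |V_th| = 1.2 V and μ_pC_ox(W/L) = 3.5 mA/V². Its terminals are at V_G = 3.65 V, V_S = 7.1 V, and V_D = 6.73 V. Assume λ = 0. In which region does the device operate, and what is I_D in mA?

Triode; I_D = 2.67 mA

V_SG = V_S − V_G = 7.1 − 3.65 = 3.45 V; V_SD = V_S − V_D = 7.1 − 6.73 = 0.37 V.
V_ov = V_SG − |V_th| = 3.45 − 1.2 = 2.25 V.
Since V_SD = 0.37 V < V_ov = 2.25 V, the device is in the triode region.
I_D = k_p [V_ov · V_SD − ½ V_SD²] = 3.5 × [2.25 × 0.37 − 0.5 × 0.37²] = 2.67 mA.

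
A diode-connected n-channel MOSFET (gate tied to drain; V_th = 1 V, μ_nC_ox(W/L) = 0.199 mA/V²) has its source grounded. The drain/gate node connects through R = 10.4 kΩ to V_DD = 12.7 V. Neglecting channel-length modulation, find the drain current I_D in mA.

I_D = 0.845 mA

With gate tied to drain, V_GS = V_DS ≥ V_GS − V_th, so the device is in saturation.
KCL at the drain: ½ k_n (V_GS − V_th)² = (V_DD − V_GS)/R.
Let x = V_GS − 1. Then 1.03 x² + x − 11.7 = 0, giving x = 2.91 V (positive root), so V_GS = 3.91 V.
I_D = (V_DD − V_GS)/R = (12.7 − 3.91) / 10.4 = 0.845 mA.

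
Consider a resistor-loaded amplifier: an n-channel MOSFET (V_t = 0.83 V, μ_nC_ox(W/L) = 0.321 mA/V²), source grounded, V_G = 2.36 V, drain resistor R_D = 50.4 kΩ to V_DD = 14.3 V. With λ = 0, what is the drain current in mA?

I_D = 0.270 mA

V_GS = V_G = 2.36 V, so V_ov = 2.36 − 0.83 = 1.53 V.
Assume saturation: I_D = ½ k_n V_ov² = 0.5 × 0.321 × 1.53² = 0.376 mA, giving V_DS = V_DD − I_D R_D = 14.3 − 0.376 × 50.4 = -4.64 V.
But -4.64 V < V_ov = 1.53 V, so the device is actually in triode.
In triode I_D = k_n[V_ov V_DS − ½ V_DS²] and I_D = (V_DD − V_DS)/R_D. Equating: 8.09 V_DS² − 25.75 V_DS + 14.3 = 0, giving V_DS = 0.717 V (the root below V_ov).
I_D = (14.3 − 0.717) / 50.4 = 0.27 mA.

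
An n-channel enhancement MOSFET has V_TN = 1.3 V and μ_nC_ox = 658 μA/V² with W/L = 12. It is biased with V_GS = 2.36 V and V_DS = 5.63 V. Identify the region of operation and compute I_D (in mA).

k_n = μ_nC_ox · (W/L) = 7.896 mA/V².
V_ov = V_GS − V_TN = 2.36 − 1.3 = 1.06 V.
Since V_DS = 5.63 V ≥ V_ov = 1.06 V, the device is in saturation.
I_D = ½ k_n V_ov² = 0.5 × 7.896 × 1.06² = 4.44 mA.

Saturation; I_D = 4.44 mA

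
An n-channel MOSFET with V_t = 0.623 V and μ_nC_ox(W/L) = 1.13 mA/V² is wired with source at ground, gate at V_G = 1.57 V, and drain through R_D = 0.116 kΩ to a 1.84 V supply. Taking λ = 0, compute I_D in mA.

I_D = 0.507 mA

V_GS = V_G = 1.57 V, so V_ov = 1.57 − 0.623 = 0.947 V.
Assume saturation: I_D = ½ k_n V_ov² = 0.5 × 1.13 × 0.947² = 0.507 mA, giving V_DS = V_DD − I_D R_D = 1.84 − 0.507 × 0.116 = 1.78 V.
V_DS = 1.78 V ≥ V_ov = 0.947 V, confirming saturation.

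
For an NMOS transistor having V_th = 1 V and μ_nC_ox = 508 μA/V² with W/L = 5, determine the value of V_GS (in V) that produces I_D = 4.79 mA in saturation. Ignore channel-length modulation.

k_n = μ_nC_ox · (W/L) = 2.54 mA/V².
In saturation I_D = ½ k_n (V_GS − V_th)², so V_GS − V_th = √(2 I_D / k_n) = √(2 × 4.79 / 2.54) = 1.94 V.
V_GS = 1 + 1.94 = 2.94 V.

V_GS = 2.94 V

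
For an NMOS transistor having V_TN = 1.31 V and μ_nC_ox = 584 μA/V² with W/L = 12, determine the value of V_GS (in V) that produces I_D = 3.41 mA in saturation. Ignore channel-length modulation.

V_GS = 2.30 V

k_n = μ_nC_ox · (W/L) = 7.008 mA/V².
In saturation I_D = ½ k_n (V_GS − V_TN)², so V_GS − V_TN = √(2 I_D / k_n) = √(2 × 3.41 / 7.008) = 0.986 V.
V_GS = 1.31 + 0.986 = 2.3 V.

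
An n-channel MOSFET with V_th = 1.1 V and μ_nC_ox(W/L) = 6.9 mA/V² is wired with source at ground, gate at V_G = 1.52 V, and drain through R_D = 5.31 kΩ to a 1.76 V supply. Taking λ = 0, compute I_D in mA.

I_D = 0.308 mA

V_GS = V_G = 1.52 V, so V_ov = 1.52 − 1.1 = 0.42 V.
Assume saturation: I_D = ½ k_n V_ov² = 0.5 × 6.9 × 0.42² = 0.609 mA, giving V_DS = V_DD − I_D R_D = 1.76 − 0.609 × 5.31 = -1.47 V.
But -1.47 V < V_ov = 0.42 V, so the device is actually in triode.
In triode I_D = k_n[V_ov V_DS − ½ V_DS²] and I_D = (V_DD − V_DS)/R_D. Equating: 18.3 V_DS² − 16.39 V_DS + 1.76 = 0, giving V_DS = 0.125 V (the root below V_ov).
I_D = (1.76 − 0.125) / 5.31 = 0.308 mA.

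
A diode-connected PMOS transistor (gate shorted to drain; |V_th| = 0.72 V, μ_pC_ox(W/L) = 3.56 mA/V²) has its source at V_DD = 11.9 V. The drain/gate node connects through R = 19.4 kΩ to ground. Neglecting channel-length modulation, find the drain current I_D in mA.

I_D = 0.548 mA

With gate tied to drain, V_SG = V_SD ≥ V_SG − |V_th|, so the device is in saturation.
KCL at the drain: ½ k_p (V_SG − |V_th|)² = (V_DD − V_SG)/R.
Let x = V_SG − 0.72. Then 34.5 x² + x − 11.18 = 0, giving x = 0.555 V (positive root), so V_SG = 1.27 V.
I_D = (V_DD − V_SG)/R = (11.9 − 1.27) / 19.4 = 0.548 mA.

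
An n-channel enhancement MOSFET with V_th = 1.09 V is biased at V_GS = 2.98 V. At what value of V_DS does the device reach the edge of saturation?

V_DS,sat = 1.89 V

The boundary between triode and saturation is V_DS = V_GS − V_th = V_ov.
V_ov = 2.98 − 1.09 = 1.89 V.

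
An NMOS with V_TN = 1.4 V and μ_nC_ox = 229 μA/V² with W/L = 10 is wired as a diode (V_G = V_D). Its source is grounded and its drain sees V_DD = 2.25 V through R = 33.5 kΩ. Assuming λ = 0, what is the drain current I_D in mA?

I_D = 0.0213 mA

With gate tied to drain, V_GS = V_DS ≥ V_GS − V_TN, so the device is in saturation.
k_n = μ_nC_ox · (W/L) = 2.29 mA/V².
KCL at the drain: ½ k_n (V_GS − V_TN)² = (V_DD − V_GS)/R.
Let x = V_GS − 1.4. Then 38.4 x² + x − 0.85 = 0, giving x = 0.136 V (positive root), so V_GS = 1.54 V.
I_D = (V_DD − V_GS)/R = (2.25 − 1.54) / 33.5 = 0.0213 mA.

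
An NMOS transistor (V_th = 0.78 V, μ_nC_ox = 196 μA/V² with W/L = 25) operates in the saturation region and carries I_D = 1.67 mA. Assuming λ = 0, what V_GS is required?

k_n = μ_nC_ox · (W/L) = 4.9 mA/V².
In saturation I_D = ½ k_n (V_GS − V_th)², so V_GS − V_th = √(2 I_D / k_n) = √(2 × 1.67 / 4.9) = 0.826 V.
V_GS = 0.78 + 0.826 = 1.61 V.

V_GS = 1.61 V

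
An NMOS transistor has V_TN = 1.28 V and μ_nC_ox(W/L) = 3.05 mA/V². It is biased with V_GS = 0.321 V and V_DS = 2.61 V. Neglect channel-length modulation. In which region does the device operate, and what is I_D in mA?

V_GS = 0.321 V < V_TN = 1.28 V, so the transistor is in cutoff.

Cutoff; I_D = 0 mA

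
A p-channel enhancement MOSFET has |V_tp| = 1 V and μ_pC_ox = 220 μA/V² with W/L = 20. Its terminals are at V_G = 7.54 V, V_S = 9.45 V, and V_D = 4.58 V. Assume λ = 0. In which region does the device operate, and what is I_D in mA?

Saturation; I_D = 1.82 mA

V_SG = V_S − V_G = 9.45 − 7.54 = 1.91 V; V_SD = V_S − V_D = 9.45 − 4.58 = 4.87 V.
k_p = μ_pC_ox · (W/L) = 4.4 mA/V².
V_ov = V_SG − |V_tp| = 1.91 − 1 = 0.91 V.
Since V_SD = 4.87 V ≥ V_ov = 0.91 V, the device is in saturation.
I_D = ½ k_p V_ov² = 0.5 × 4.4 × 0.91² = 1.82 mA.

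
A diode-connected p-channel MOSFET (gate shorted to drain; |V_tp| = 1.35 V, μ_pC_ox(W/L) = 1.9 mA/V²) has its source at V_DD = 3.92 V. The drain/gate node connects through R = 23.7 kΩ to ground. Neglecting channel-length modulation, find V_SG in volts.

With gate tied to drain, V_SG = V_SD ≥ V_SG − |V_tp|, so the device is in saturation.
KCL at the drain: ½ k_p (V_SG − |V_tp|)² = (V_DD − V_SG)/R.
Let x = V_SG − 1.35. Then 22.5 x² + x − 2.57 = 0, giving x = 0.316 V (positive root), so V_SG = 1.67 V.
I_D = (V_DD − V_SG)/R = (3.92 − 1.67) / 23.7 = 0.0951 mA.

V_SG = 1.67 V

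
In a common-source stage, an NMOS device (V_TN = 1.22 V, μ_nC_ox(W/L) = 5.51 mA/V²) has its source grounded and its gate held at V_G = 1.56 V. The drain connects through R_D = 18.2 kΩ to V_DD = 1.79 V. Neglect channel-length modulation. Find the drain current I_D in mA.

V_GS = V_G = 1.56 V, so V_ov = 1.56 − 1.22 = 0.34 V.
Assume saturation: I_D = ½ k_n V_ov² = 0.5 × 5.51 × 0.34² = 0.318 mA, giving V_DS = V_DD − I_D R_D = 1.79 − 0.318 × 18.2 = -4.01 V.
But -4.01 V < V_ov = 0.34 V, so the device is actually in triode.
In triode I_D = k_n[V_ov V_DS − ½ V_DS²] and I_D = (V_DD − V_DS)/R_D. Equating: 50.1 V_DS² − 35.1 V_DS + 1.79 = 0, giving V_DS = 0.0554 V (the root below V_ov).
I_D = (1.79 − 0.0554) / 18.2 = 0.0953 mA.

I_D = 0.0953 mA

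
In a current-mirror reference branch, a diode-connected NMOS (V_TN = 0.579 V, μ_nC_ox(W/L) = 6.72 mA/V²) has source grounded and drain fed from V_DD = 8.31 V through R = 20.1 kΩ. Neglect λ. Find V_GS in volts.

V_GS = 0.910 V

With gate tied to drain, V_GS = V_DS ≥ V_GS − V_TN, so the device is in saturation.
KCL at the drain: ½ k_n (V_GS − V_TN)² = (V_DD − V_GS)/R.
Let x = V_GS − 0.579. Then 67.5 x² + x − 7.731 = 0, giving x = 0.331 V (positive root), so V_GS = 0.91 V.
I_D = (V_DD − V_GS)/R = (8.31 − 0.91) / 20.1 = 0.368 mA.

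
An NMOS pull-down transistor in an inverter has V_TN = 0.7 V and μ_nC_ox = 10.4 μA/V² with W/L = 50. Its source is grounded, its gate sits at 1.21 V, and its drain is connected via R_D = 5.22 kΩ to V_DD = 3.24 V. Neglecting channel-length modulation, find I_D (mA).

I_D = 0.0676 mA

V_GS = V_G = 1.21 V, so V_ov = 1.21 − 0.7 = 0.51 V.
k_n = μ_nC_ox · (W/L) = 0.52 mA/V².
Assume saturation: I_D = ½ k_n V_ov² = 0.5 × 0.52 × 0.51² = 0.0676 mA, giving V_DS = V_DD − I_D R_D = 3.24 − 0.0676 × 5.22 = 2.89 V.
V_DS = 2.89 V ≥ V_ov = 0.51 V, confirming saturation.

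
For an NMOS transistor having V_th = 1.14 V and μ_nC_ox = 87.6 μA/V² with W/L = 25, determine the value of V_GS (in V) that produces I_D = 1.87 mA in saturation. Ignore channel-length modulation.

k_n = μ_nC_ox · (W/L) = 2.19 mA/V².
In saturation I_D = ½ k_n (V_GS − V_th)², so V_GS − V_th = √(2 I_D / k_n) = √(2 × 1.87 / 2.19) = 1.31 V.
V_GS = 1.14 + 1.31 = 2.45 V.

V_GS = 2.45 V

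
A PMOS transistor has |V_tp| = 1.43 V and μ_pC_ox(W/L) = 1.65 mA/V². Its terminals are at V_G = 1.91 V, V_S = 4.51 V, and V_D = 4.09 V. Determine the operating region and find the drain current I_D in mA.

Triode; I_D = 0.665 mA

V_SG = V_S − V_G = 4.51 − 1.91 = 2.6 V; V_SD = V_S − V_D = 4.51 − 4.09 = 0.42 V.
V_ov = V_SG − |V_tp| = 2.6 − 1.43 = 1.17 V.
Since V_SD = 0.42 V < V_ov = 1.17 V, the device is in the triode region.
I_D = k_p [V_ov · V_SD − ½ V_SD²] = 1.65 × [1.17 × 0.42 − 0.5 × 0.42²] = 0.665 mA.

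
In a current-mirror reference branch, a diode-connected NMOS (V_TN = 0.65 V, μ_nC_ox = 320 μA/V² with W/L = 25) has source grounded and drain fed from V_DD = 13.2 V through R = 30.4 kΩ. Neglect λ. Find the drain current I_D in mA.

With gate tied to drain, V_GS = V_DS ≥ V_GS − V_TN, so the device is in saturation.
k_n = μ_nC_ox · (W/L) = 8 mA/V².
KCL at the drain: ½ k_n (V_GS − V_TN)² = (V_DD − V_GS)/R.
Let x = V_GS − 0.65. Then 122 x² + x − 12.55 = 0, giving x = 0.317 V (positive root), so V_GS = 0.967 V.
I_D = (V_DD − V_GS)/R = (13.2 − 0.967) / 30.4 = 0.402 mA.

I_D = 0.402 mA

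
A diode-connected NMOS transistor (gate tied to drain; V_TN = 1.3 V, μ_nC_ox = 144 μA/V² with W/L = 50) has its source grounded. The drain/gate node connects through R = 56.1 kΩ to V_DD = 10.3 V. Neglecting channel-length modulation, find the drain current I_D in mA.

I_D = 0.157 mA

With gate tied to drain, V_GS = V_DS ≥ V_GS − V_TN, so the device is in saturation.
k_n = μ_nC_ox · (W/L) = 7.2 mA/V².
KCL at the drain: ½ k_n (V_GS − V_TN)² = (V_DD − V_GS)/R.
Let x = V_GS − 1.3. Then 202 x² + x − 9 = 0, giving x = 0.209 V (positive root), so V_GS = 1.51 V.
I_D = (V_DD − V_GS)/R = (10.3 − 1.51) / 56.1 = 0.157 mA.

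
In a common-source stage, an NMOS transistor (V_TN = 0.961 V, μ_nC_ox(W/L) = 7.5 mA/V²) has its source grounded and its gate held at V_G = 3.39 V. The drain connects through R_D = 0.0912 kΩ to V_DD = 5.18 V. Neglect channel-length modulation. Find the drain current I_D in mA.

I_D = 22.1 mA

V_GS = V_G = 3.39 V, so V_ov = 3.39 − 0.961 = 2.43 V.
Assume saturation: I_D = ½ k_n V_ov² = 0.5 × 7.5 × 2.43² = 22.1 mA, giving V_DS = V_DD − I_D R_D = 5.18 − 22.1 × 0.0912 = 3.16 V.
V_DS = 3.16 V ≥ V_ov = 2.43 V, confirming saturation.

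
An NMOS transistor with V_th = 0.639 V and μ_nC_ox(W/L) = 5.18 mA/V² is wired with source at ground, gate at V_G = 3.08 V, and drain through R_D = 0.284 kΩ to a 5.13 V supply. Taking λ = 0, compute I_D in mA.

I_D = 12.9 mA

V_GS = V_G = 3.08 V, so V_ov = 3.08 − 0.639 = 2.44 V.
Assume saturation: I_D = ½ k_n V_ov² = 0.5 × 5.18 × 2.44² = 15.4 mA, giving V_DS = V_DD − I_D R_D = 5.13 − 15.4 × 0.284 = 0.747 V.
But 0.747 V < V_ov = 2.44 V, so the device is actually in triode.
In triode I_D = k_n[V_ov V_DS − ½ V_DS²] and I_D = (V_DD − V_DS)/R_D. Equating: 0.736 V_DS² − 4.591 V_DS + 5.13 = 0, giving V_DS = 1.46 V (the root below V_ov).
I_D = (5.13 − 1.46) / 0.284 = 12.9 mA.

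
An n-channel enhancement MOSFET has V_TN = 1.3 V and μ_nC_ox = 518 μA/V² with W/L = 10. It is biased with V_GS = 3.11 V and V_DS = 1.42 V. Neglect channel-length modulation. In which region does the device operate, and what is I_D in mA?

Triode; I_D = 8.09 mA

k_n = μ_nC_ox · (W/L) = 5.18 mA/V².
V_ov = V_GS − V_TN = 3.11 − 1.3 = 1.81 V.
Since V_DS = 1.42 V < V_ov = 1.81 V, the device is in the triode region.
I_D = k_n [V_ov · V_DS − ½ V_DS²] = 5.18 × [1.81 × 1.42 − 0.5 × 1.42²] = 8.09 mA.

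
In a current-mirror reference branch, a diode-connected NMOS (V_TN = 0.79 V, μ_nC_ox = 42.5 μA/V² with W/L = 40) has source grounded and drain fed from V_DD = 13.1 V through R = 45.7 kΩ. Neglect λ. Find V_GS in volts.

With gate tied to drain, V_GS = V_DS ≥ V_GS − V_TN, so the device is in saturation.
k_n = μ_nC_ox · (W/L) = 1.7 mA/V².
KCL at the drain: ½ k_n (V_GS − V_TN)² = (V_DD − V_GS)/R.
Let x = V_GS − 0.79. Then 38.8 x² + x − 12.31 = 0, giving x = 0.55 V (positive root), so V_GS = 1.34 V.
I_D = (V_DD − V_GS)/R = (13.1 − 1.34) / 45.7 = 0.257 mA.

V_GS = 1.34 V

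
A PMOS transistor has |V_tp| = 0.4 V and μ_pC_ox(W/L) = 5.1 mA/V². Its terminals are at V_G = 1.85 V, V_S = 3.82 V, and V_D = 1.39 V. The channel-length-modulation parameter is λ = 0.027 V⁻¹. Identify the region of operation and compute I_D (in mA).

Saturation; I_D = 6.70 mA

V_SG = V_S − V_G = 3.82 − 1.85 = 1.97 V; V_SD = V_S − V_D = 3.82 − 1.39 = 2.43 V.
V_ov = V_SG − |V_tp| = 1.97 − 0.4 = 1.57 V.
Since V_SD = 2.43 V ≥ V_ov = 1.57 V, the device is in saturation.
I_D = ½ k_p V_ov² (1 + λ V_SD) = 0.5 × 5.1 × 1.57² × (1 + 0.027 × 2.43) = 6.7 mA.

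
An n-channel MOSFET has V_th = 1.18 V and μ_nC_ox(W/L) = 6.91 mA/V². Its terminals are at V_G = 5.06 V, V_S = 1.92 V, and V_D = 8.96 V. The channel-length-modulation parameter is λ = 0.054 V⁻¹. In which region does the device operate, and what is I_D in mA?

Saturation; I_D = 18.3 mA

V_GS = V_G − V_S = 5.06 − 1.92 = 3.14 V; V_DS = V_D − V_S = 8.96 − 1.92 = 7.04 V.
V_ov = V_GS − V_th = 3.14 − 1.18 = 1.96 V.
Since V_DS = 7.04 V ≥ V_ov = 1.96 V, the device is in saturation.
I_D = ½ k_n V_ov² (1 + λ V_DS) = 0.5 × 6.91 × 1.96² × (1 + 0.054 × 7.04) = 18.3 mA.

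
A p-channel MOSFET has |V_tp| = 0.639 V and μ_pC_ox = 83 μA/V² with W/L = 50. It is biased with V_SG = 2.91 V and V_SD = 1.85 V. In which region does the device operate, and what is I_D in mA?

k_p = μ_pC_ox · (W/L) = 4.15 mA/V².
V_ov = V_SG − |V_tp| = 2.91 − 0.639 = 2.27 V.
Since V_SD = 1.85 V < V_ov = 2.27 V, the device is in the triode region.
I_D = k_p [V_ov · V_SD − ½ V_SD²] = 4.15 × [2.27 × 1.85 − 0.5 × 1.85²] = 10.3 mA.

Triode; I_D = 10.3 mA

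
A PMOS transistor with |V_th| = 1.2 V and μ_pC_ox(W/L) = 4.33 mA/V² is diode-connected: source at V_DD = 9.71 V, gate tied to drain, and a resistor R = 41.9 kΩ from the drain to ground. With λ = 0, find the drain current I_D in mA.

I_D = 0.196 mA

With gate tied to drain, V_SG = V_SD ≥ V_SG − |V_th|, so the device is in saturation.
KCL at the drain: ½ k_p (V_SG − |V_th|)² = (V_DD − V_SG)/R.
Let x = V_SG − 1.2. Then 90.7 x² + x − 8.51 = 0, giving x = 0.301 V (positive root), so V_SG = 1.5 V.
I_D = (V_DD − V_SG)/R = (9.71 − 1.5) / 41.9 = 0.196 mA.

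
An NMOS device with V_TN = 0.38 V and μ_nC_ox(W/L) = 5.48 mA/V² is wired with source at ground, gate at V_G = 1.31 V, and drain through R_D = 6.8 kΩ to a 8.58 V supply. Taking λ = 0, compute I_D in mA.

V_GS = V_G = 1.31 V, so V_ov = 1.31 − 0.38 = 0.93 V.
Assume saturation: I_D = ½ k_n V_ov² = 0.5 × 5.48 × 0.93² = 2.37 mA, giving V_DS = V_DD − I_D R_D = 8.58 − 2.37 × 6.8 = -7.53 V.
But -7.53 V < V_ov = 0.93 V, so the device is actually in triode.
In triode I_D = k_n[V_ov V_DS − ½ V_DS²] and I_D = (V_DD − V_DS)/R_D. Equating: 18.6 V_DS² − 35.66 V_DS + 8.58 = 0, giving V_DS = 0.282 V (the root below V_ov).
I_D = (8.58 − 0.282) / 6.8 = 1.22 mA.

I_D = 1.22 mA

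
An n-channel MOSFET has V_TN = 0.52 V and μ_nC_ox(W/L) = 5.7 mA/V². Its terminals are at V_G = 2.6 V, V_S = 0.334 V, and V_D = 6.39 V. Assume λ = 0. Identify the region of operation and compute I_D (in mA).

Saturation; I_D = 8.69 mA

V_GS = V_G − V_S = 2.6 − 0.334 = 2.27 V; V_DS = V_D − V_S = 6.39 − 0.334 = 6.06 V.
V_ov = V_GS − V_TN = 2.27 − 0.52 = 1.75 V.
Since V_DS = 6.06 V ≥ V_ov = 1.75 V, the device is in saturation.
I_D = ½ k_n V_ov² = 0.5 × 5.7 × 1.75² = 8.69 mA.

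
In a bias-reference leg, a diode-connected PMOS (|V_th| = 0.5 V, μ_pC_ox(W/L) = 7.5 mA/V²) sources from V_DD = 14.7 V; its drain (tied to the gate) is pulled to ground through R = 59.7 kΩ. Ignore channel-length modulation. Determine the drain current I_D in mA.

With gate tied to drain, V_SG = V_SD ≥ V_SG − |V_th|, so the device is in saturation.
KCL at the drain: ½ k_p (V_SG − |V_th|)² = (V_DD − V_SG)/R.
Let x = V_SG − 0.5. Then 224 x² + x − 14.2 = 0, giving x = 0.25 V (positive root), so V_SG = 0.75 V.
I_D = (V_DD − V_SG)/R = (14.7 − 0.75) / 59.7 = 0.234 mA.

I_D = 0.234 mA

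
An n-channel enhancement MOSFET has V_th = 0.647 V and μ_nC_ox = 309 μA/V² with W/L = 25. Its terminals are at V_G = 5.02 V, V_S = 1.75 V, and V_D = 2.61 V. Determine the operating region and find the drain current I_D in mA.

V_GS = V_G − V_S = 5.02 − 1.75 = 3.27 V; V_DS = V_D − V_S = 2.61 − 1.75 = 0.86 V.
k_n = μ_nC_ox · (W/L) = 7.725 mA/V².
V_ov = V_GS − V_th = 3.27 − 0.647 = 2.62 V.
Since V_DS = 0.86 V < V_ov = 2.62 V, the device is in the triode region.
I_D = k_n [V_ov · V_DS − ½ V_DS²] = 7.725 × [2.62 × 0.86 − 0.5 × 0.86²] = 14.6 mA.

Triode; I_D = 14.6 mA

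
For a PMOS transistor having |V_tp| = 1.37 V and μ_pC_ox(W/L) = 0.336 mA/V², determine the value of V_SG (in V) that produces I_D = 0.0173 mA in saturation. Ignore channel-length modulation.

V_SG = 1.69 V

In saturation I_D = ½ k_p (V_SG − |V_tp|)², so V_SG − |V_tp| = √(2 I_D / k_p) = √(2 × 0.0173 / 0.336) = 0.321 V.
V_SG = 1.37 + 0.321 = 1.69 V.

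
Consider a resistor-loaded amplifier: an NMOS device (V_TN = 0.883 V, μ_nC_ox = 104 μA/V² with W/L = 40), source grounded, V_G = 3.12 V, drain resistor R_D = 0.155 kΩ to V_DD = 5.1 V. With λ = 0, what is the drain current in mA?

I_D = 10.4 mA

V_GS = V_G = 3.12 V, so V_ov = 3.12 − 0.883 = 2.24 V.
k_n = μ_nC_ox · (W/L) = 4.16 mA/V².
Assume saturation: I_D = ½ k_n V_ov² = 0.5 × 4.16 × 2.24² = 10.4 mA, giving V_DS = V_DD − I_D R_D = 5.1 − 10.4 × 0.155 = 3.49 V.
V_DS = 3.49 V ≥ V_ov = 2.24 V, confirming saturation.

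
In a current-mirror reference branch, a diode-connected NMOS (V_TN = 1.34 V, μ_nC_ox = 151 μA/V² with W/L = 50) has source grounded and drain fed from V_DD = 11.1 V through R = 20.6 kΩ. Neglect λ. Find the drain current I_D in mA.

With gate tied to drain, V_GS = V_DS ≥ V_GS − V_TN, so the device is in saturation.
k_n = μ_nC_ox · (W/L) = 7.55 mA/V².
KCL at the drain: ½ k_n (V_GS − V_TN)² = (V_DD − V_GS)/R.
Let x = V_GS − 1.34. Then 77.8 x² + x − 9.76 = 0, giving x = 0.348 V (positive root), so V_GS = 1.69 V.
I_D = (V_DD − V_GS)/R = (11.1 − 1.69) / 20.6 = 0.457 mA.

I_D = 0.457 mA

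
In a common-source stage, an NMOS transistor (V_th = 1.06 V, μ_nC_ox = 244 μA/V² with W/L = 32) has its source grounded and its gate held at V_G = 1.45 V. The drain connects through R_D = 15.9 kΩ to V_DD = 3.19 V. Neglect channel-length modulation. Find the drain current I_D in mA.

V_GS = V_G = 1.45 V, so V_ov = 1.45 − 1.06 = 0.39 V.
k_n = μ_nC_ox · (W/L) = 7.808 mA/V².
Assume saturation: I_D = ½ k_n V_ov² = 0.5 × 7.808 × 0.39² = 0.594 mA, giving V_DS = V_DD − I_D R_D = 3.19 − 0.594 × 15.9 = -6.25 V.
But -6.25 V < V_ov = 0.39 V, so the device is actually in triode.
In triode I_D = k_n[V_ov V_DS − ½ V_DS²] and I_D = (V_DD − V_DS)/R_D. Equating: 62.1 V_DS² − 49.42 V_DS + 3.19 = 0, giving V_DS = 0.0709 V (the root below V_ov).
I_D = (3.19 − 0.0709) / 15.9 = 0.196 mA.

I_D = 0.196 mA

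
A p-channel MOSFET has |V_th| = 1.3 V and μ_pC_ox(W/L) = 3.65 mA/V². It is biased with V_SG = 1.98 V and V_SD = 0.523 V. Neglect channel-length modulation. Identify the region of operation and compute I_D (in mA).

Triode; I_D = 0.799 mA

V_ov = V_SG − |V_th| = 1.98 − 1.3 = 0.68 V.
Since V_SD = 0.523 V < V_ov = 0.68 V, the device is in the triode region.
I_D = k_p [V_ov · V_SD − ½ V_SD²] = 3.65 × [0.68 × 0.523 − 0.5 × 0.523²] = 0.799 mA.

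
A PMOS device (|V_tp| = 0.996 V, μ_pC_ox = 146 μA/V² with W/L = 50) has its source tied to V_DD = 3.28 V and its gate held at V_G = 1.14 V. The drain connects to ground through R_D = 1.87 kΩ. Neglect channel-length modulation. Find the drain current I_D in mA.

V_SG = V_DD − V_G = 3.28 − 1.14 = 2.14 V, so V_ov = 2.14 − 0.996 = 1.14 V.
k_p = μ_pC_ox · (W/L) = 7.3 mA/V².
Assume saturation: I_D = ½ k_p V_ov² = 0.5 × 7.3 × 1.14² = 4.78 mA, giving V_SD = V_DD − I_D R_D = 3.28 − 4.78 × 1.87 = -5.65 V.
But -5.65 V < V_ov = 1.14 V, so the device is actually in triode.
In triode I_D = k_p[V_ov V_SD − ½ V_SD²] and I_D = (V_DD − V_SD)/R_D. Equating: 6.83 V_SD² − 16.62 V_SD + 3.28 = 0, giving V_SD = 0.217 V (the root below V_ov).
I_D = (3.28 − 0.217) / 1.87 = 1.64 mA.

I_D = 1.64 mA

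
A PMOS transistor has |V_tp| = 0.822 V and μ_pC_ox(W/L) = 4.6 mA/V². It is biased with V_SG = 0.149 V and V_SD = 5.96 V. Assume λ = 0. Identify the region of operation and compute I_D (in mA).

V_SG = 0.149 V < |V_tp| = 0.822 V, so the transistor is in cutoff.

Cutoff; I_D = 0 mA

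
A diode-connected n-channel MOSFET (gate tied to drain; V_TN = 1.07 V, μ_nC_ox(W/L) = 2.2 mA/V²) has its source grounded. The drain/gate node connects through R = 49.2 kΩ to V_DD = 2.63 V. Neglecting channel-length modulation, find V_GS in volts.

V_GS = 1.23 V

With gate tied to drain, V_GS = V_DS ≥ V_GS − V_TN, so the device is in saturation.
KCL at the drain: ½ k_n (V_GS − V_TN)² = (V_DD − V_GS)/R.
Let x = V_GS − 1.07. Then 54.1 x² + x − 1.56 = 0, giving x = 0.161 V (positive root), so V_GS = 1.23 V.
I_D = (V_DD − V_GS)/R = (2.63 − 1.23) / 49.2 = 0.0284 mA.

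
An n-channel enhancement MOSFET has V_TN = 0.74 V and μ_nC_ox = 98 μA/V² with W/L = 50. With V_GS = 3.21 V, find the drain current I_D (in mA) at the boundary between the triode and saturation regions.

I_D = 14.9 mA

At the boundary V_DS = V_ov = V_GS − V_TN = 3.21 − 0.74 = 2.47 V.
k_n = μ_nC_ox · (W/L) = 4.9 mA/V².
I_D = ½ k_n V_ov² = 0.5 × 4.9 × 2.47² = 14.9 mA.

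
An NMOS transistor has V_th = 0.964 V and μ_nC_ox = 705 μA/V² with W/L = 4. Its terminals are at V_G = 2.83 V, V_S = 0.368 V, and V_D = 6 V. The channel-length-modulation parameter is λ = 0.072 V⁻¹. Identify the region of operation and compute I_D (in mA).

Saturation; I_D = 4.45 mA

V_GS = V_G − V_S = 2.83 − 0.368 = 2.46 V; V_DS = V_D − V_S = 6 − 0.368 = 5.63 V.
k_n = μ_nC_ox · (W/L) = 2.82 mA/V².
V_ov = V_GS − V_th = 2.46 − 0.964 = 1.5 V.
Since V_DS = 5.63 V ≥ V_ov = 1.5 V, the device is in saturation.
I_D = ½ k_n V_ov² (1 + λ V_DS) = 0.5 × 2.82 × 1.5² × (1 + 0.072 × 5.63) = 4.45 mA.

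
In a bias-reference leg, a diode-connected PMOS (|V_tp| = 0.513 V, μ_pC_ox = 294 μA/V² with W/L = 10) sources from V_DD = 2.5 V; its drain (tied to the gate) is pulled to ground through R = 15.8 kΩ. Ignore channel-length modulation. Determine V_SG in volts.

With gate tied to drain, V_SG = V_SD ≥ V_SG − |V_tp|, so the device is in saturation.
k_p = μ_pC_ox · (W/L) = 2.94 mA/V².
KCL at the drain: ½ k_p (V_SG − |V_tp|)² = (V_DD − V_SG)/R.
Let x = V_SG − 0.513. Then 23.2 x² + x − 1.987 = 0, giving x = 0.272 V (positive root), so V_SG = 0.785 V.
I_D = (V_DD − V_SG)/R = (2.5 − 0.785) / 15.8 = 0.109 mA.

V_SG = 0.785 V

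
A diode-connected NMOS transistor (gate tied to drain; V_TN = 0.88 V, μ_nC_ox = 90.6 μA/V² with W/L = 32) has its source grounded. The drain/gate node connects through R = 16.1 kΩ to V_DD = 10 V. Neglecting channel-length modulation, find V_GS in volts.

With gate tied to drain, V_GS = V_DS ≥ V_GS − V_TN, so the device is in saturation.
k_n = μ_nC_ox · (W/L) = 2.899 mA/V².
KCL at the drain: ½ k_n (V_GS − V_TN)² = (V_DD − V_GS)/R.
Let x = V_GS − 0.88. Then 23.3 x² + x − 9.12 = 0, giving x = 0.604 V (positive root), so V_GS = 1.48 V.
I_D = (V_DD − V_GS)/R = (10 − 1.48) / 16.1 = 0.529 mA.

V_GS = 1.48 V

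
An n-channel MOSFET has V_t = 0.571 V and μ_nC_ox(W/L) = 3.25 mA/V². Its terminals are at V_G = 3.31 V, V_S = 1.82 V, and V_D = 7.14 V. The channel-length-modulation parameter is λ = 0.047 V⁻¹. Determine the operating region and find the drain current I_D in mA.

V_GS = V_G − V_S = 3.31 − 1.82 = 1.49 V; V_DS = V_D − V_S = 7.14 − 1.82 = 5.32 V.
V_ov = V_GS − V_t = 1.49 − 0.571 = 0.919 V.
Since V_DS = 5.32 V ≥ V_ov = 0.919 V, the device is in saturation.
I_D = ½ k_n V_ov² (1 + λ V_DS) = 0.5 × 3.25 × 0.919² × (1 + 0.047 × 5.32) = 1.72 mA.

Saturation; I_D = 1.72 mA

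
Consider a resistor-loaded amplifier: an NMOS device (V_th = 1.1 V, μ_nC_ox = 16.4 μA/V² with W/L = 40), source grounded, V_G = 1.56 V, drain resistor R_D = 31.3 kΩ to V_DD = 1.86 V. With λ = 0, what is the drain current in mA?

V_GS = V_G = 1.56 V, so V_ov = 1.56 − 1.1 = 0.46 V.
k_n = μ_nC_ox · (W/L) = 0.656 mA/V².
Assume saturation: I_D = ½ k_n V_ov² = 0.5 × 0.656 × 0.46² = 0.0694 mA, giving V_DS = V_DD − I_D R_D = 1.86 − 0.0694 × 31.3 = -0.312 V.
But -0.312 V < V_ov = 0.46 V, so the device is actually in triode.
In triode I_D = k_n[V_ov V_DS − ½ V_DS²] and I_D = (V_DD − V_DS)/R_D. Equating: 10.3 V_DS² − 10.45 V_DS + 1.86 = 0, giving V_DS = 0.23 V (the root below V_ov).
I_D = (1.86 − 0.23) / 31.3 = 0.0521 mA.

I_D = 0.0521 mA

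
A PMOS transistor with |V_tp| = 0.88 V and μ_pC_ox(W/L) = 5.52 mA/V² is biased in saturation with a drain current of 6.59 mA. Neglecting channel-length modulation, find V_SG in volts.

In saturation I_D = ½ k_p (V_SG − |V_tp|)², so V_SG − |V_tp| = √(2 I_D / k_p) = √(2 × 6.59 / 5.52) = 1.55 V.
V_SG = 0.88 + 1.55 = 2.43 V.

V_SG = 2.43 V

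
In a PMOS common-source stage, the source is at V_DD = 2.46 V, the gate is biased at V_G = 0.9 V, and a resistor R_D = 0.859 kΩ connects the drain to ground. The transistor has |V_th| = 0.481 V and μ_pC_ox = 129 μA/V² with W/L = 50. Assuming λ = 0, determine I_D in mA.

V_SG = V_DD − V_G = 2.46 − 0.9 = 1.56 V, so V_ov = 1.56 − 0.481 = 1.08 V.
k_p = μ_pC_ox · (W/L) = 6.45 mA/V².
Assume saturation: I_D = ½ k_p V_ov² = 0.5 × 6.45 × 1.08² = 3.75 mA, giving V_SD = V_DD − I_D R_D = 2.46 − 3.75 × 0.859 = -0.765 V.
But -0.765 V < V_ov = 1.08 V, so the device is actually in triode.
In triode I_D = k_p[V_ov V_SD − ½ V_SD²] and I_D = (V_DD − V_SD)/R_D. Equating: 2.77 V_SD² − 6.978 V_SD + 2.46 = 0, giving V_SD = 0.424 V (the root below V_ov).
I_D = (2.46 − 0.424) / 0.859 = 2.37 mA.

I_D = 2.37 mA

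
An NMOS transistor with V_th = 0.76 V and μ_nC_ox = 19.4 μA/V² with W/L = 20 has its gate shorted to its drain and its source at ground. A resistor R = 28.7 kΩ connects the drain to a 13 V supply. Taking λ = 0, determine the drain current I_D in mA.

With gate tied to drain, V_GS = V_DS ≥ V_GS − V_th, so the device is in saturation.
k_n = μ_nC_ox · (W/L) = 0.388 mA/V².
KCL at the drain: ½ k_n (V_GS − V_th)² = (V_DD − V_GS)/R.
Let x = V_GS − 0.76. Then 5.57 x² + x − 12.24 = 0, giving x = 1.4 V (positive root), so V_GS = 2.16 V.
I_D = (V_DD − V_GS)/R = (13 − 2.16) / 28.7 = 0.378 mA.

I_D = 0.378 mA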